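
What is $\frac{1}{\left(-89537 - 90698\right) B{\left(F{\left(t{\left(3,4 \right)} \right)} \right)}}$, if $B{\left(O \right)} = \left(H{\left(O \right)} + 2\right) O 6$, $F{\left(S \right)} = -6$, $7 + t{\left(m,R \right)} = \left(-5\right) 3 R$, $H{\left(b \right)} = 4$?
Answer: $\frac{1}{38930760} \approx 2.5687 \cdot 10^{-8}$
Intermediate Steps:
$t{\left(m,R \right)} = -7 - 15 R$ ($t{\left(m,R \right)} = -7 + \left(-5\right) 3 R = -7 - 15 R$)
$B{\left(O \right)} = 36 O$ ($B{\left(O \right)} = \left(4 + 2\right) O 6 = 6 \cdot 6 O = 36 O$)
$\frac{1}{\left(-89537 - 90698\right) B{\left(F{\left(t{\left(3,4 \right)} \right)} \right)}} = \frac{1}{\left(-89537 - 90698\right) 36 \left(-6\right)} = \frac{1}{\left(-180235\right) \left(-216\right)} = \left(- \frac{1}{180235}\right) \left(- \frac{1}{216}\right) = \frac{1}{38930760}$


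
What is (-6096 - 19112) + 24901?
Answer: -307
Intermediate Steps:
(-6096 - 19112) + 24901 = -25208 + 24901 = -307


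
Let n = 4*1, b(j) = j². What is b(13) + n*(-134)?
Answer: -367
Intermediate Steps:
n = 4
b(13) + n*(-134) = 13² + 4*(-134) = 169 - 536 = -367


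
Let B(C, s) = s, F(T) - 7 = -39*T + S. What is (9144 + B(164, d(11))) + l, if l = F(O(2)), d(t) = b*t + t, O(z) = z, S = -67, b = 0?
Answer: 9017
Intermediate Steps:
F(T) = -60 - 39*T (F(T) = 7 + (-39*T - 67) = 7 + (-67 - 39*T) = -60 - 39*T)
d(t) = t (d(t) = 0*t + t = 0 + t = t)
l = -138 (l = -60 - 39*2 = -60 - 78 = -138)
(9144 + B(164, d(11))) + l = (9144 + 11) - 138 = 9155 - 138 = 9017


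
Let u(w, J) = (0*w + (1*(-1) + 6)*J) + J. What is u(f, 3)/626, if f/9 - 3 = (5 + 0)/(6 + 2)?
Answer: 9/313 ≈ 0.028754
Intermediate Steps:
f = 261/8 (f = 27 + 9*((5 + 0)/(6 + 2)) = 27 + 9*(5/8) = 27 + 45/8 = 261/8 ≈ 32.625)
u(w, J) = 6*J (u(w, J) = (0 + (-1 + 6)*J) + J = (0 + 5*J) + J = 5*J + J = 6*J)
u(f, 3)/626 = (6*3)/626 = 18*(1/626) = 9/313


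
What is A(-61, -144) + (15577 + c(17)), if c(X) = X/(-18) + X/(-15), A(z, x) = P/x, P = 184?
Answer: 700814/45 ≈ 15574.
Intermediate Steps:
A(z, x) = 184/x
c(X) = -11*X/90 (c(X) = X*(-1/18) + X*(-1/15) = -X/18 - X/15 = -11*X/90)
A(-61, -144) + (15577 + c(17)) = 184/(-144) + (15577 - 11/90*17) = 184*(-1/144) + (15577 - 187/90) = -23/18 + 1401743/90 = 700814/45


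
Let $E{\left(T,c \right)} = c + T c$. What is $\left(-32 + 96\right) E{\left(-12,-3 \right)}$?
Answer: $2112$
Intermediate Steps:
$\left(-32 + 96\right) E{\left(-12,-3 \right)} = \left(-32 + 96\right) \left(- 3 \left(1 - 12\right)\right) = 64 \left(\left(-3\right) \left(-11\right)\right) = 64 \cdot 33 = 2112$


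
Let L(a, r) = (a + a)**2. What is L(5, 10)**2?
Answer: 10000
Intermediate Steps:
L(a, r) = 4*a**2 (L(a, r) = (2*a)**2 = 4*a**2)
L(5, 10)**2 = (4*5**2)**2 = (4*25)**2 = 100**2 = 10000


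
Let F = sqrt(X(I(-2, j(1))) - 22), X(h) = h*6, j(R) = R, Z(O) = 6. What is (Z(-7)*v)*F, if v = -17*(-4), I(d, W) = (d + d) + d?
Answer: 408*I*sqrt(58) ≈ 3107.2*I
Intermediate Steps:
I(d, W) = 3*d (I(d, W) = 2*d + d = 3*d)
X(h) = 6*h
v = 68
F = I*sqrt(58) (F = sqrt(6*(3*(-2)) - 22) = sqrt(6*(-6) - 22) = sqrt(-36 - 22) = sqrt(-58) = I*sqrt(58) ≈ 7.6158*I)
(Z(-7)*v)*F = (6*68)*(I*sqrt(58)) = 408*(I*sqrt(58)) = 408*I*sqrt(58)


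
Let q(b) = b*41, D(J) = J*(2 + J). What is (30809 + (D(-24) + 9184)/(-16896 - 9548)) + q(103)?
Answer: 231594124/6611 ≈ 35032.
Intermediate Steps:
q(b) = 41*b
(30809 + (D(-24) + 9184)/(-16896 - 9548)) + q(103) = (30809 + (-24*(2 - 24) + 9184)/(-16896 - 9548)) + 41*103 = (30809 + (-24*(-22) + 9184)/(-26444)) + 4223 = (30809 + (528 + 9184)*(-1/26444)) + 4223 = (30809 + 9712*(-1/26444)) + 4223 = (30809 - 2428/6611) + 4223 = 203675871/6611 + 4223 = 231594124/6611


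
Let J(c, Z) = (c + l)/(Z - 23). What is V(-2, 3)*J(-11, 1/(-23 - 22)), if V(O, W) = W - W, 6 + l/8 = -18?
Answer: 0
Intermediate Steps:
l = -192 (l = -48 + 8*(-18) = -48 - 144 = -192)
V(O, W) = 0
J(c, Z) = (-192 + c)/(-23 + Z) (J(c, Z) = (c - 192)/(Z - 23) = (-192 + c)/(-23 + Z))
V(-2, 3)*J(-11, 1/(-23 - 22)) = 0*((-192 - 11)/(-23 + 1/(-23 - 22))) = 0*(-203/(-23 + 1/(-45))) = 0*(-203/(-23 - 1/45)) = 0*(-203/(-1036/45)) = 0*(-45/1036*(-203)) = 0*(1305/148) = 0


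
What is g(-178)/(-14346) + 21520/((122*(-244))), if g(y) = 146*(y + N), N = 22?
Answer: 7693126/8896911 ≈ 0.86470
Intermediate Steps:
g(y) = 3212 + 146*y (g(y) = 146*(y + 22) = 146*(22 + y) = 3212 + 146*y)
g(-178)/(-14346) + 21520/((122*(-244))) = (3212 + 146*(-178))/(-14346) + 21520/((122*(-244))) = (3212 - 25988)*(-1/14346) + 21520/(-29768) = -22776*(-1/14346) + 21520*(-1/29768) = 3796/2391 - 2690/3721 = 7693126/8896911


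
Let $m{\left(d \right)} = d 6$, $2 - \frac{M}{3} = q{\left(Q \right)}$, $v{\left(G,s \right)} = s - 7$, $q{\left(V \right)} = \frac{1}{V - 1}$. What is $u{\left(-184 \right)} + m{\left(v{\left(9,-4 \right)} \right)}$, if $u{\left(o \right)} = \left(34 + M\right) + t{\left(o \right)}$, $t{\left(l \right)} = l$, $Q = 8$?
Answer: $- \frac{1473}{7} \approx -210.43$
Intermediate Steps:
$q{\left(V \right)} = \frac{1}{-1 + V}$
$v{\left(G,s \right)} = -7 + s$
$M = \frac{39}{7}$ ($M = 6 - \frac{3}{-1 + 8} = 6 - \frac{3}{7} = \frac{39}{7} \approx 5.5714$)
$m{\left(d \right)} = 6 d$
$u{\left(o \right)} = \frac{277}{7} + o$ ($u{\left(o \right)} = \left(34 + \frac{39}{7}\right) + o = \frac{277}{7} + o$)
$u{\left(-184 \right)} + m{\left(v{\left(9,-4 \right)} \right)} = \left(\frac{277}{7} - 184\right) + 6 \left(-7 - 4\right) = - \frac{1011}{7} + 6 \left(-11\right) = - \frac{1011}{7} - 66 = - \frac{1473}{7}$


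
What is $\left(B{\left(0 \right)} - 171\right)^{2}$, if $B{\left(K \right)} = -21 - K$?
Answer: $36864$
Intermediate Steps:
$\left(B{\left(0 \right)} - 171\right)^{2} = \left(\left(-21 - 0\right) - 171\right)^{2} = \left(\left(-21 + 0\right) - 171\right)^{2} = \left(-21 - 171\right)^{2} = \left(-192\right)^{2} = 36864$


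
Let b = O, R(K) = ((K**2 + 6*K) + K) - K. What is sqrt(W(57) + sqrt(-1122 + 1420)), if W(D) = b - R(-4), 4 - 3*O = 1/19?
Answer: sqrt(3363 + 361*sqrt(298))/19 ≈ 5.1554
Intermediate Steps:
O = 25/19 (O = 4/3 - 1/3/19 = 4/3 - 1/3*1/19 = 4/3 - 1/57 = 25/19 ≈ 1.3158)
R(K) = K**2 + 6*K (R(K) = (K**2 + 7*K) - K = K**2 + 6*K)
b = 25/19 ≈ 1.3158
W(D) = 177/19 (W(D) = 25/19 - (-4)*(6 - 4) = 25/19 - (-4)*2 = 25/19 - 1*(-8) = 25/19 + 8 = 177/19)
sqrt(W(57) + sqrt(-1122 + 1420)) = sqrt(177/19 + sqrt(-1122 + 1420)) = sqrt(177/19 + sqrt(298))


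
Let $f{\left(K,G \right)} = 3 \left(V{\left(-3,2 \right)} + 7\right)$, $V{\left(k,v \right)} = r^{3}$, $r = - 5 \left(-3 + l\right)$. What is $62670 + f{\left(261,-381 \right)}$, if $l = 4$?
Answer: $62316$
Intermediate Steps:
$r = -5$ ($r = - 5 \left(-3 + 4\right) = \left(-5\right) 1 = -5$)
$V{\left(k,v \right)} = -125$ ($V{\left(k,v \right)} = \left(-5\right)^{3} = -125$)
$f{\left(K,G \right)} = -354$ ($f{\left(K,G \right)} = 3 \left(-125 + 7\right) = 3 \left(-118\right) = -354$)
$62670 + f{\left(261,-381 \right)} = 62670 - 354 = 62316$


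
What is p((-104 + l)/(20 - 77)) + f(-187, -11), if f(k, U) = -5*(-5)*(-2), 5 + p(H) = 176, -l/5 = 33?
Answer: 121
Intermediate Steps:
l = -165 (l = -5*33 = -165)
p(H) = 171 (p(H) = -5 + 176 = 171)
f(k, U) = -50 (f(k, U) = 25*(-2) = -50)
p((-104 + l)/(20 - 77)) + f(-187, -11) = 171 - 50 = 121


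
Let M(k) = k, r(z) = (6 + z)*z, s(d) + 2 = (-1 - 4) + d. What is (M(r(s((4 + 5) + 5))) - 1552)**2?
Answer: 2134521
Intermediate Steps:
s(d) = -7 + d (s(d) = -2 + ((-1 - 4) + d) = -2 + (-5 + d) = -7 + d)
r(z) = z*(6 + z)
(M(r(s((4 + 5) + 5))) - 1552)**2 = ((-7 + ((4 + 5) + 5))*(6 + (-7 + ((4 + 5) + 5))) - 1552)**2 = ((-7 + (9 + 5))*(6 + (-7 + (9 + 5))) - 1552)**2 = ((-7 + 14)*(6 + (-7 + 14)) - 1552)**2 = (7*(6 + 7) - 1552)**2 = (7*13 - 1552)**2 = (91 - 1552)**2 = (-1461)**2 = 2134521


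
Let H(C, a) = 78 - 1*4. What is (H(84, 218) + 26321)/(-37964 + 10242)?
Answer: -26395/27722 ≈ -0.95213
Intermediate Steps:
H(C, a) = 74 (H(C, a) = 78 - 4 = 74)
(H(84, 218) + 26321)/(-37964 + 10242) = (74 + 26321)/(-37964 + 10242) = 26395/(-27722) = 26395*(-1/27722) = -26395/27722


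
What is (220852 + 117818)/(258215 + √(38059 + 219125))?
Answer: 87449674050/66674729041 - 4064040*√1786/66674729041 ≈ 1.3090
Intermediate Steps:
(220852 + 117818)/(258215 + √(38059 + 219125)) = 338670/(258215 + √257184) = 338670/(258215 + 12*√1786)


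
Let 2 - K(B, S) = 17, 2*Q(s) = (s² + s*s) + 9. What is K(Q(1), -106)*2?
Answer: -30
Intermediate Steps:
Q(s) = 9/2 + s² (Q(s) = ((s² + s*s) + 9)/2 = ((s² + s²) + 9)/2 = (2*s² + 9)/2 = (9 + 2*s²)/2 = 9/2 + s²)
K(B, S) = -15 (K(B, S) = 2 - 1*17 = 2 - 17 = -15)
K(Q(1), -106)*2 = -15*2 = -30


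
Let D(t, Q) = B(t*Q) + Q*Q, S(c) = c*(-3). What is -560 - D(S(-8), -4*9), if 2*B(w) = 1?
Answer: -3713/2 ≈ -1856.5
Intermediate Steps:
B(w) = 1/2 (B(w) = (1/2)*1 = 1/2)
S(c) = -3*c
D(t, Q) = 1/2 + Q**2 (D(t, Q) = 1/2 + Q*Q = 1/2 + Q**2)
-560 - D(S(-8), -4*9) = -560 - (1/2 + (-4*9)**2) = -560 - (1/2 + (-36)**2) = -560 - (1/2 + 1296) = -560 - 1*2593/2 = -560 - 2593/2 = -3713/2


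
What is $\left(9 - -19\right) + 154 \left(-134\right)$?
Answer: $-20608$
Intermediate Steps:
$\left(9 - -19\right) + 154 \left(-134\right) = \left(9 + 19\right) - 20636 = 28 - 20636 = -20608$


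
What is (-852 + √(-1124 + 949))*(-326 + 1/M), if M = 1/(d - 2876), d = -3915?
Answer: 6063684 - 35585*I*√7 ≈ 6.0637e+6 - 94149.0*I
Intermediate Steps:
M = -1/6791 (M = 1/(-3915 - 2876) = 1/(-6791) = -1/6791 ≈ -0.00014725)
(-852 + √(-1124 + 949))*(-326 + 1/M) = (-852 + √(-1124 + 949))*(-326 + 1/(-1/6791)) = (-852 + √(-175))*(-326 - 6791) = (-852 + 5*I*√7)*(-7117) = 6063684 - 35585*I*√7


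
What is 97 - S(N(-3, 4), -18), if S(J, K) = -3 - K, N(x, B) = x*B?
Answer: 82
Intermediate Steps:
N(x, B) = B*x
97 - S(N(-3, 4), -18) = 97 - (-3 - 1*(-18)) = 97 - (-3 + 18) = 97 - 1*15 = 97 - 15 = 82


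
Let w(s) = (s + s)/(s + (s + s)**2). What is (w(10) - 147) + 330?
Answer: 7505/41 ≈ 183.05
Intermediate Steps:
w(s) = 2*s/(s + 4*s**2) (w(s) = (2*s)/(s + (2*s)**2) = (2*s)/(s + 4*s**2) = 2*s/(s + 4*s**2))
(w(10) - 147) + 330 = (2/(1 + 4*10) - 147) + 330 = (2/(1 + 40) - 147) + 330 = (2/41 - 147) + 330 = -6025/41 + 330 = 7505/41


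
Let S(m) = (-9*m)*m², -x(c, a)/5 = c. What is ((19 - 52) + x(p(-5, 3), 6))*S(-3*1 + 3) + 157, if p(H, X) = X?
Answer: 157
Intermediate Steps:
x(c, a) = -5*c
S(m) = -9*m³
((19 - 52) + x(p(-5, 3), 6))*S(-3*1 + 3) + 157 = ((19 - 52) - 5*3)*(-9*(-3*1 + 3)³) + 157 = (-33 - 15)*(-9*(-3 + 3)³) + 157 = -(-432)*0³ + 157 = -(-432)*0 + 157 = -48*0 + 157 = 0 + 157 = 157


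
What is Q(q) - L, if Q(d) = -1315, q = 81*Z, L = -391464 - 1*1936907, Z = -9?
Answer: 2327056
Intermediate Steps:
L = -2328371 (L = -391464 - 1936907 = -2328371)
q = -729 (q = 81*(-9) = -729)
Q(q) - L = -1315 - 1*(-2328371) = -1315 + 2328371 = 2327056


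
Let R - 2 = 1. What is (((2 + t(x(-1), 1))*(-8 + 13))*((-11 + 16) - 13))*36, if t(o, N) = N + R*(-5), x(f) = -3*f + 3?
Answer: 17280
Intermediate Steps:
x(f) = 3 - 3*f
R = 3 (R = 2 + 1 = 3)
t(o, N) = -15 + N (t(o, N) = N + 3*(-5) = N - 15 = -15 + N)
(((2 + t(x(-1), 1))*(-8 + 13))*((-11 + 16) - 13))*36 = (((2 + (-15 + 1))*(-8 + 13))*((-11 + 16) - 13))*36 = (((2 - 14)*5)*(5 - 13))*36 = (-12*5*(-8))*36 = -60*(-8)*36 = 480*36 = 17280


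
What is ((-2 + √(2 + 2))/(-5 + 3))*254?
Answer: 0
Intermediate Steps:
((-2 + √(2 + 2))/(-5 + 3))*254 = ((-2 + √4)/(-2))*254 = ((-2 + 2)*(-½))*254 = (0*(-½))*254 = 0*254 = 0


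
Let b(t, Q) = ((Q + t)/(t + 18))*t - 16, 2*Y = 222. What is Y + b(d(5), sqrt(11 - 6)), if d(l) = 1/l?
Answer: 43226/455 + sqrt(5)/91 ≈ 95.027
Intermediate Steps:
Y = 111 (Y = (1/2)*222 = 111)
b(t, Q) = -16 + t*(Q + t)/(18 + t) (b(t, Q) = ((Q + t)/(18 + t))*t - 16 = t*(Q + t)/(18 + t) - 16 = -16 + t*(Q + t)/(18 + t))
Y + b(d(5), sqrt(11 - 6)) = 111 + (-288 + (1/5)**2 - 16/5 + sqrt(11 - 6)/5)/(18 + 1/5) = 111 + (-288 + (1/5)**2 - 16*1/5 + sqrt(5)*(1/5))/(18 + 1/5) = 111 + (-288 + 1/25 - 16/5 + sqrt(5)/5)/(91/5) = 111 + 5*(-7279/25 + sqrt(5)/5)/91 = 111 + (-7279/455 + sqrt(5)/91) = 43226/455 + sqrt(5)/91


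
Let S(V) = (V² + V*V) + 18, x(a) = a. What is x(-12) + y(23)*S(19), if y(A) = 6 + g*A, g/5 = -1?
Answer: -80672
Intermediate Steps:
g = -5 (g = 5*(-1) = -5)
S(V) = 18 + 2*V² (S(V) = (V² + V²) + 18 = 2*V² + 18 = 18 + 2*V²)
y(A) = 6 - 5*A
x(-12) + y(23)*S(19) = -12 + (6 - 5*23)*(18 + 2*19²) = -12 + (6 - 115)*(18 + 2*361) = -12 - 109*(18 + 722) = -12 - 109*740 = -12 - 80660 = -80672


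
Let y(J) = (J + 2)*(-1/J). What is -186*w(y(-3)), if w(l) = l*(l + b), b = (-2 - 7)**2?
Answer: 15004/3 ≈ 5001.3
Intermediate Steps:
b = 81 (b = (-9)**2 = 81)
y(J) = -(2 + J)/J (y(J) = (2 + J)*(-1/J) = -(2 + J)/J)
w(l) = l*(81 + l) (w(l) = l*(l + 81) = l*(81 + l))
-186*w(y(-3)) = -186*(-2 - 1*(-3))/(-3)*(81 + (-2 - 1*(-3))/(-3)) = -186*(-(-2 + 3)/3)*(81 - (-2 + 3)/3) = -186*(-1/3*1)*(81 - 1/3*1) = -(-62)*(81 - 1/3) = -(-62)*242/3 = -186*(-242/9) = 15004/3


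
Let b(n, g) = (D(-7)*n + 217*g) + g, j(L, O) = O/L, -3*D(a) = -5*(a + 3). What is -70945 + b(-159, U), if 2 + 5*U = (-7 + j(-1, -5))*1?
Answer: -350297/5 ≈ -70059.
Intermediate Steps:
D(a) = 5 + 5*a/3 (D(a) = -(-5)*(a + 3)/3 = -(-5)*(3 + a)/3 = -(-15 - 5*a)/3 = 5 + 5*a/3)
U = -⅘ (U = -⅖ + ((-7 - 5/(-1))*1)/5 = -⅖ + ((-7 - 5*(-1))*1)/5 = -⅖ + ((-7 + 5)*1)/5 = -⅖ + (-2*1)/5 = -⅖ + (⅕)*(-2) = -⅖ - ⅖ = -⅘ ≈ -0.80000)
b(n, g) = 218*g - 20*n/3 (b(n, g) = ((5 + (5/3)*(-7))*n + 217*g) + g = ((5 - 35/3)*n + 217*g) + g = (-20*n/3 + 217*g) + g = (217*g - 20*n/3) + g = 218*g - 20*n/3)
-70945 + b(-159, U) = -70945 + (218*(-⅘) - 20/3*(-159)) = -70945 + (-872/5 + 1060) = -70945 + 4428/5 = -350297/5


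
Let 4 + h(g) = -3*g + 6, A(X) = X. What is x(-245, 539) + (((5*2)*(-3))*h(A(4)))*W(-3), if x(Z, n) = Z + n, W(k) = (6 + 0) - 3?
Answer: 1194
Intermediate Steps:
W(k) = 3 (W(k) = 6 - 3 = 3)
h(g) = 2 - 3*g (h(g) = -4 + (-3*g + 6) = -4 + (6 - 3*g) = 2 - 3*g)
x(-245, 539) + (((5*2)*(-3))*h(A(4)))*W(-3) = (-245 + 539) + (((5*2)*(-3))*(2 - 3*4))*3 = 294 + ((10*(-3))*(2 - 12))*3 = 294 - 30*(-10)*3 = 294 + 300*3 = 294 + 900 = 1194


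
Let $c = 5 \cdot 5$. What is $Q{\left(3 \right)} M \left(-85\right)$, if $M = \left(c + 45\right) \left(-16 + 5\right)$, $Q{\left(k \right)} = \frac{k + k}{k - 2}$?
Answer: $392700$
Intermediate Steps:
$c = 25$
$Q{\left(k \right)} = \frac{2 k}{-2 + k}$
$M = -770$ ($M = \left(25 + 45\right) \left(-16 + 5\right) = 70 \left(-11\right) = -770$)
$Q{\left(3 \right)} M \left(-85\right) = 2 \cdot 3 \frac{1}{-2 + 3} \left(-770\right) \left(-85\right) = 2 \cdot 3 \cdot 1^{-1} \left(-770\right) \left(-85\right) = 2 \cdot 3 \cdot 1 \left(-770\right) \left(-85\right) = 6 \left(-770\right) \left(-85\right) = \left(-4620\right) \left(-85\right) = 392700$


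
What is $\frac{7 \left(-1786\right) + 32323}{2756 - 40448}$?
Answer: $- \frac{6607}{12564} \approx -0.52587$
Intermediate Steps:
$\frac{7 \left(-1786\right) + 32323}{2756 - 40448} = \frac{-12502 + 32323}{-37692} = 19821 \left(- \frac{1}{37692}\right) = - \frac{6607}{12564}$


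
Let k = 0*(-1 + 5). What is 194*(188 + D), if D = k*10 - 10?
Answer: 34532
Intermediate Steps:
k = 0 (k = 0*4 = 0)
D = -10 (D = 0*10 - 10 = 0 - 10 = -10)
194*(188 + D) = 194*(188 - 10) = 194*178 = 34532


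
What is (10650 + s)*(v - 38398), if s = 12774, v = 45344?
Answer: 162703104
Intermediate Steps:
(10650 + s)*(v - 38398) = (10650 + 12774)*(45344 - 38398) = 23424*6946 = 162703104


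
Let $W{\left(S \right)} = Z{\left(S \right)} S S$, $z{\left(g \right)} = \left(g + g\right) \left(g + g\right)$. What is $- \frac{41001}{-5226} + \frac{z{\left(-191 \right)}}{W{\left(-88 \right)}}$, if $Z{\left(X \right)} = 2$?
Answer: $\frac{58234263}{3372512} \approx 17.267$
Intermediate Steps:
$z{\left(g \right)} = 4 g^{2}$ ($z{\left(g \right)} = 2 g 2 g = 4 g^{2}$)
$W{\left(S \right)} = 2 S^{2}$ ($W{\left(S \right)} = 2 S S = 2 S^{2}$)
$- \frac{41001}{-5226} + \frac{z{\left(-191 \right)}}{W{\left(-88 \right)}} = - \frac{41001}{-5226} + \frac{4 \left(-191\right)^{2}}{2 \left(-88\right)^{2}} = \left(-41001\right) \left(- \frac{1}{5226}\right) + \frac{4 \cdot 36481}{2 \cdot 7744} = \frac{13667}{1742} + \frac{145924}{15488} = \frac{13667}{1742} + 145924 \cdot \frac{1}{15488} = \frac{13667}{1742} + \frac{36481}{3872} = \frac{58234263}{3372512}$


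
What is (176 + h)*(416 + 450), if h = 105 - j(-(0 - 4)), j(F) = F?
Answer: 239882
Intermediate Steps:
h = 101 (h = 105 - (-1)*(0 - 4) = 105 - (-1)*(-4) = 105 - 1*4 = 105 - 4 = 101)
(176 + h)*(416 + 450) = (176 + 101)*(416 + 450) = 277*866 = 239882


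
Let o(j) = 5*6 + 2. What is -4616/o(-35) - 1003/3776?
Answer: -9249/64 ≈ -144.52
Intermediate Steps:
o(j) = 32 (o(j) = 30 + 2 = 32)
-4616/o(-35) - 1003/3776 = -4616/32 - 1003/3776 = -4616*1/32 - 1003*1/3776 = -577/4 - 17/64 = -9249/64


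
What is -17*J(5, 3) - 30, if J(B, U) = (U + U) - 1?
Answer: -115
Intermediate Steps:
J(B, U) = -1 + 2*U (J(B, U) = 2*U - 1 = -1 + 2*U)
-17*J(5, 3) - 30 = -17*(-1 + 2*3) - 30 = -17*(-1 + 6) - 30 = -17*5 - 30 = -85 - 30 = -115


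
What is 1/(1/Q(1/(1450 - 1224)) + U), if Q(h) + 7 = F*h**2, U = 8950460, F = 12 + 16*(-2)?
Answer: 89388/800063705711 ≈ 1.1173e-7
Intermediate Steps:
F = -20 (F = 12 - 32 = -20)
Q(h) = -7 - 20*h**2
1/(1/Q(1/(1450 - 1224)) + U) = 1/(1/(-7 - 20/(1450 - 1224)**2) + 8950460) = 1/(1/(-7 - 20*(1/226)**2) + 8950460) = 1/(1/(-7 - 20*1/51076) + 8950460) = 1/(1/(-7 - 5/12769) + 8950460) = 1/(1/(-89388/12769) + 8950460) = 1/(-12769/89388 + 8950460) = 1/(800063705711/89388) = 89388/800063705711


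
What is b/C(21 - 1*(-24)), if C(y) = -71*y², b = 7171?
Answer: -101/2025 ≈ -0.049877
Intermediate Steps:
b/C(21 - 1*(-24)) = 7171/((-71*(21 - 1*(-24))²)) = 7171/((-71*(21 + 24)²)) = 7171/((-71*45²)) = 7171/((-71*2025)) = 7171/(-143775) = 7171*(-1/143775) = -101/2025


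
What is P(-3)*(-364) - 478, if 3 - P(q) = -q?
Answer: -478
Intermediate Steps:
P(q) = 3 + q (P(q) = 3 - (-1)*q = 3 + q)
P(-3)*(-364) - 478 = (3 - 3)*(-364) - 478 = 0*(-364) - 478 = 0 - 478 = -478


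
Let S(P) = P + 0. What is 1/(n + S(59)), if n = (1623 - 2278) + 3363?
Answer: 1/2767 ≈ 0.00036140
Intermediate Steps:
S(P) = P
n = 2708 (n = -655 + 3363 = 2708)
1/(n + S(59)) = 1/(2708 + 59) = 1/2767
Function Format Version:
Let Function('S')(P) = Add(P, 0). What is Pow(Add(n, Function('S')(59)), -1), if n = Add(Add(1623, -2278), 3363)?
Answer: Rational(1, 2767) ≈ 0.00036140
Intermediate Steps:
Function('S')(P) = P
n = 2708 (n = Add(-655, 3363) = 2708)
Pow(Add(n, Function('S')(59)), -1) = Pow(Add(2708, 59), -1) = Pow(2767, -1) = Rational(1, 2767)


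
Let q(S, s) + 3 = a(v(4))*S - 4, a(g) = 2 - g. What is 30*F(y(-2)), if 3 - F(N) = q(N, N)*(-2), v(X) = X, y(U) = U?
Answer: -90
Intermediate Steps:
q(S, s) = -7 - 2*S (q(S, s) = -3 + ((2 - 1*4)*S - 4) = -3 + ((2 - 4)*S - 4) = -3 + (-2*S - 4) = -3 + (-4 - 2*S) = -7 - 2*S)
F(N) = -11 - 4*N (F(N) = 3 - (-7 - 2*N)*(-2) = 3 - (14 + 4*N) = 3 + (-14 - 4*N) = -11 - 4*N)
30*F(y(-2)) = 30*(-11 - 4*(-2)) = 30*(-11 + 8) = 30*(-3) = -90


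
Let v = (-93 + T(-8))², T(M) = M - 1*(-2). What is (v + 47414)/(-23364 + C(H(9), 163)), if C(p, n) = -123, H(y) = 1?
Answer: -57215/23487 ≈ -2.4360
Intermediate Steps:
T(M) = 2 + M (T(M) = M + 2 = 2 + M)
v = 9801 (v = (-93 + (2 - 8))² = (-93 - 6)² = (-99)² = 9801)
(v + 47414)/(-23364 + C(H(9), 163)) = (9801 + 47414)/(-23364 - 123) = 57215/(-23487) = 57215*(-1/23487) = -57215/23487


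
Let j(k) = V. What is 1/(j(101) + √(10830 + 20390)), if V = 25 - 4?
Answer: -3/4397 + 2*√7805/30779 ≈ 0.0050584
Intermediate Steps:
V = 21
j(k) = 21
1/(j(101) + √(10830 + 20390)) = 1/(21 + √(10830 + 20390)) = 1/(21 + √31220) = 1/(21 + 2*√7805)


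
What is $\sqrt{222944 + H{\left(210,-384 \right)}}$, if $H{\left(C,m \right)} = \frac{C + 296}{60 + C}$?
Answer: $\frac{\sqrt{451465395}}{45} \approx 472.17$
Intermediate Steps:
$H{\left(C,m \right)} = \frac{296 + C}{60 + C}$
$\sqrt{222944 + H{\left(210,-384 \right)}} = \sqrt{222944 + \frac{296 + 210}{60 + 210}} = \sqrt{222944 + \frac{1}{270} \cdot 506} = \sqrt{222944 + \frac{253}{135}} = \sqrt{\frac{30097693}{135}} = \frac{\sqrt{451465395}}{45}$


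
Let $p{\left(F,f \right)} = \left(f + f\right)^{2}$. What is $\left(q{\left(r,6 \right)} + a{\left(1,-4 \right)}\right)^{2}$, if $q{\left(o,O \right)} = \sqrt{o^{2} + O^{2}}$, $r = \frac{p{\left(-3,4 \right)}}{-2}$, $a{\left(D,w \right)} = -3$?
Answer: $1069 - 12 \sqrt{265} \approx 873.65$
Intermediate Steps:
$p{\left(F,f \right)} = 4 f^{2}$ ($p{\left(F,f \right)} = \left(2 f\right)^{2} = 4 f^{2}$)
$r = -32$ ($r = \frac{4 \cdot 4^{2}}{-2} = 4 \cdot 16 \left(- \frac{1}{2}\right) = 64 \left(- \frac{1}{2}\right) = -32$)
$q{\left(o,O \right)} = \sqrt{O^{2} + o^{2}}$
$\left(q{\left(r,6 \right)} + a{\left(1,-4 \right)}\right)^{2} = \left(\sqrt{6^{2} + \left(-32\right)^{2}} - 3\right)^{2} = \left(\sqrt{36 + 1024} - 3\right)^{2} = \left(\sqrt{1060} - 3\right)^{2} = \left(2 \sqrt{265} - 3\right)^{2} = \left(-3 + 2 \sqrt{265}\right)^{2}$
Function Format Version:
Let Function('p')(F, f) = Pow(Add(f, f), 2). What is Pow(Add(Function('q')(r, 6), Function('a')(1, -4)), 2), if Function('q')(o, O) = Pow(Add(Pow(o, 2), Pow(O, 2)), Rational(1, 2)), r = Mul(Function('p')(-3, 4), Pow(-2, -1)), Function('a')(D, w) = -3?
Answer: Add(1069, Mul(-12, Pow(265, Rational(1, 2)))) ≈ 873.65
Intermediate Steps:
Function('p')(F, f) = Mul(4, Pow(f, 2)) (Function('p')(F, f) = Pow(Mul(2, f), 2) = Mul(4, Pow(f, 2)))
r = -32 (r = Mul(Mul(4, Pow(4, 2)), Pow(-2, -1)) = Mul(Mul(4, 16), Rational(-1, 2)) = Mul(64, Rational(-1, 2)) = -32)
Function('q')(o, O) = Pow(Add(Pow(O, 2), Pow(o, 2)), Rational(1, 2))
Pow(Add(Function('q')(r, 6), Function('a')(1, -4)), 2) = Pow(Add(Pow(Add(Pow(6, 2), Pow(-32, 2)), Rational(1, 2)), -3), 2) = Pow(Add(Pow(Add(36, 1024), Rational(1, 2)), -3), 2) = Pow(Add(Pow(1060, Rational(1, 2)), -3), 2) = Pow(Add(Mul(2, Pow(265, Rational(1, 2))), -3), 2) = Pow(Add(-3, Mul(2, Pow(265, Rational(1, 2)))), 2)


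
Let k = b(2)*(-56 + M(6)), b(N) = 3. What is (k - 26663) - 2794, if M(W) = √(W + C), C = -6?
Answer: -29625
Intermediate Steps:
M(W) = √(-6 + W) (M(W) = √(W - 6) = √(-6 + W))
k = -168 (k = 3*(-56 + √(-6 + 6)) = 3*(-56 + √0) = 3*(-56 + 0) = 3*(-56) = -168)
(k - 26663) - 2794 = (-168 - 26663) - 2794 = -26831 - 2794 = -29625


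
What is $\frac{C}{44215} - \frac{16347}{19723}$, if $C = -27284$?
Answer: $- \frac{1260904937}{872052445} \approx -1.4459$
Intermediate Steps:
$\frac{C}{44215} - \frac{16347}{19723} = - \frac{27284}{44215} - \frac{16347}{19723} = - \frac{1260904937}{872052445}$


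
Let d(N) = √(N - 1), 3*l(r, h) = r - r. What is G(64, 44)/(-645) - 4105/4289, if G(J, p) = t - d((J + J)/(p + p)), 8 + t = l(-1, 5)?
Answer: -2613413/2766405 + √55/7095 ≈ -0.94365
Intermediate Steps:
l(r, h) = 0 (l(r, h) = (r - r)/3 = (⅓)*0 = 0)
d(N) = √(-1 + N)
t = -8 (t = -8 + 0 = -8)
G(J, p) = -8 - √(-1 + J/p) (G(J, p) = -8 - √(-1 + (J + J)/(p + p)) = -8 - √(-1 + (2*J)/((2*p))) = -8 - √(-1 + (2*J)*(1/(2*p))) = -8 - √(-1 + J/p))
G(64, 44)/(-645) - 4105/4289 = (-8 - √((64 - 1*44)/44))/(-645) - 4105/4289 = (-8 - √((64 - 44)/44))*(-1/645) - 4105*1/4289 = (-8 - √((1/44)*20))*(-1/645) - 4105/4289 = (-8 - √(5/11))*(-1/645) - 4105/4289 = (-8 - √55/11)*(-1/645) - 4105/4289 = (8/645 + √55/7095) - 4105/4289 = -2613413/2766405 + √55/7095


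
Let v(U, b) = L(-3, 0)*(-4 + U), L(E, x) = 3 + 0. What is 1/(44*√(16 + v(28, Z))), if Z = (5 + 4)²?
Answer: √22/1936 ≈ 0.0024227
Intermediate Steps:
L(E, x) = 3
Z = 81 (Z = 9² = 81)
v(U, b) = -12 + 3*U (v(U, b) = 3*(-4 + U) = -12 + 3*U)
1/(44*√(16 + v(28, Z))) = 1/(44*√(16 + (-12 + 3*28))) = 1/(44*√(16 + (-12 + 84))) = 1/(44*√(16 + 72)) = 1/(44*√88) = 1/(44*(2*√22)) = 1/(88*√22) = √22/1936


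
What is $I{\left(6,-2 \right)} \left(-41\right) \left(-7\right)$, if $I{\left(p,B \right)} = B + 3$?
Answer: $287$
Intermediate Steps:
$I{\left(p,B \right)} = 3 + B$
$I{\left(6,-2 \right)} \left(-41\right) \left(-7\right) = \left(3 - 2\right) \left(-41\right) \left(-7\right) = 1 \left(-41\right) \left(-7\right) = \left(-41\right) \left(-7\right) = 287$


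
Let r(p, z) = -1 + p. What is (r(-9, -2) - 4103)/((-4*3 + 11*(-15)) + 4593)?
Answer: -1371/1472 ≈ -0.93139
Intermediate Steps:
(r(-9, -2) - 4103)/((-4*3 + 11*(-15)) + 4593) = ((-1 - 9) - 4103)/((-4*3 + 11*(-15)) + 4593) = (-10 - 4103)/((-12 - 165) + 4593) = -4113/(-177 + 4593) = -4113/4416 = -4113*1/4416 = -1371/1472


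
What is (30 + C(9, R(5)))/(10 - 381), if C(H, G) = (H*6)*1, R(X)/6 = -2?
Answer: -12/53 ≈ -0.22642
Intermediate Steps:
R(X) = -12 (R(X) = 6*(-2) = -12)
C(H, G) = 6*H (C(H, G) = (6*H)*1 = 6*H)
(30 + C(9, R(5)))/(10 - 381) = (30 + 6*9)/(10 - 381) = (30 + 54)/(-371) = 84*(-1/371) = -12/53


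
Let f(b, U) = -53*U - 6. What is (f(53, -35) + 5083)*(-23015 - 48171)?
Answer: -493461352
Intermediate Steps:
f(b, U) = -6 - 53*U
(f(53, -35) + 5083)*(-23015 - 48171) = ((-6 - 53*(-35)) + 5083)*(-23015 - 48171) = ((-6 + 1855) + 5083)*(-71186) = (1849 + 5083)*(-71186) = 6932*(-71186) = -493461352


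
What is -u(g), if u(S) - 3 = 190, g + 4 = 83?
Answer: -193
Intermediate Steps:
g = 79 (g = -4 + 83 = 79)
u(S) = 193 (u(S) = 3 + 190 = 193)
-u(g) = -1*193 = -193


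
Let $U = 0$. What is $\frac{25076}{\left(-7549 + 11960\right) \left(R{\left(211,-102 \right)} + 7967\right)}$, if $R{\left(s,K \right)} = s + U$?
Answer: $\frac{12538}{18036579} \approx 0.00069514$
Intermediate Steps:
$R{\left(s,K \right)} = s$ ($R{\left(s,K \right)} = s + 0 = s$)
$\frac{25076}{\left(-7549 + 11960\right) \left(R{\left(211,-102 \right)} + 7967\right)} = \frac{25076}{\left(-7549 + 11960\right) \left(211 + 7967\right)} = \frac{25076}{4411 \cdot 8178} = \frac{25076}{36073158} = 25076 \cdot \frac{1}{36073158} = \frac{12538}{18036579}$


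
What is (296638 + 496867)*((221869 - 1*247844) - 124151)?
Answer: -119125731630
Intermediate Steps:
(296638 + 496867)*((221869 - 1*247844) - 124151) = 793505*((221869 - 247844) - 124151) = 793505*(-25975 - 124151) = 793505*(-150126) = -119125731630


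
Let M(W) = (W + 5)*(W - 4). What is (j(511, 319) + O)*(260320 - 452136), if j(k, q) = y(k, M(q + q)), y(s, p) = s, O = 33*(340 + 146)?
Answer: -3174362984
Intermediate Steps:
O = 16038 (O = 33*486 = 16038)
M(W) = (-4 + W)*(5 + W) (M(W) = (5 + W)*(-4 + W) = (-4 + W)*(5 + W))
j(k, q) = k
(j(511, 319) + O)*(260320 - 452136) = (511 + 16038)*(260320 - 452136) = 16549*(-191816) = -3174362984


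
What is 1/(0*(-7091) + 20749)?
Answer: 1/20749 ≈ 4.8195e-5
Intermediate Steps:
1/(0*(-7091) + 20749) = 1/(0 + 20749) = 1/20749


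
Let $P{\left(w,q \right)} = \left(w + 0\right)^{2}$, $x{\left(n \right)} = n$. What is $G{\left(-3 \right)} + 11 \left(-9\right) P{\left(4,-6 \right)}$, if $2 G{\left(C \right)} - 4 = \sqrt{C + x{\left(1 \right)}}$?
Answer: $-1582 + \frac{i \sqrt{2}}{2} \approx -1582.0 + 0.70711 i$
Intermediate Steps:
$G{\left(C \right)} = 2 + \frac{\sqrt{1 + C}}{2}$ ($G{\left(C \right)} = 2 + \frac{\sqrt{C + 1}}{2} = 2 + \frac{\sqrt{1 + C}}{2}$)
$P{\left(w,q \right)} = w^{2}$
$G{\left(-3 \right)} + 11 \left(-9\right) P{\left(4,-6 \right)} = \left(2 + \frac{\sqrt{1 - 3}}{2}\right) + 11 \left(-9\right) 4^{2} = \left(2 + \frac{\sqrt{-2}}{2}\right) - 1584 = \left(2 + \frac{i \sqrt{2}}{2}\right) - 1584 = -1582 + \frac{i \sqrt{2}}{2}$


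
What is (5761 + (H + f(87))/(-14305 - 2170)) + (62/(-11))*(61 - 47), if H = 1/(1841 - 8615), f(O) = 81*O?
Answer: 6974912829803/1227618150 ≈ 5681.7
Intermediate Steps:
H = -1/6774 (H = 1/(-6774) = -1/6774 ≈ -0.00014762)
(5761 + (H + f(87))/(-14305 - 2170)) + (62/(-11))*(61 - 47) = (5761 + (-1/6774 + 81*87)/(-14305 - 2170)) + (62/(-11))*(61 - 47) = (5761 + (-1/6774 + 7047)/(-16475)) + (62*(-1/11))*14 = (5761 + (47736377/6774)*(-1/16475)) - 62/11*14 = (5761 - 47736377/111601650) - 868/11 = 642889369273/111601650 - 868/11 = 6974912829803/1227618150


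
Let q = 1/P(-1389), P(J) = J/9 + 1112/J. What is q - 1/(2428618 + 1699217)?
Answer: -1911259432/296490004545 ≈ -0.0064463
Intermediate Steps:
P(J) = 1112/J + J/9 (P(J) = J*(⅑) + 1112/J = J/9 + 1112/J = 1112/J + J/9)
q = -463/71827 (q = 1/(1112/(-1389) + (⅑)*(-1389)) = 1/(1112*(-1/1389) - 463/3) = 1/(-1112/1389 - 463/3) = 1/(-71827/463) = -463/71827 ≈ -0.0064460)
q - 1/(2428618 + 1699217) = -463/71827 - 1/(2428618 + 1699217) = -463/71827 - 1/4127835 = -1911259432/296490004545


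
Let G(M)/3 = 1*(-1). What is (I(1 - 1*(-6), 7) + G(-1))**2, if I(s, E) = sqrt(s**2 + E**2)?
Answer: 107 - 42*sqrt(2) ≈ 47.603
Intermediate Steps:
G(M) = -3 (G(M) = 3*(1*(-1)) = 3*(-1) = -3)
I(s, E) = sqrt(E**2 + s**2)
(I(1 - 1*(-6), 7) + G(-1))**2 = (sqrt(7**2 + (1 - 1*(-6))**2) - 3)**2 = (sqrt(49 + (1 + 6)**2) - 3)**2 = (sqrt(49 + 7**2) - 3)**2 = (sqrt(49 + 49) - 3)**2 = (sqrt(98) - 3)**2 = (7*sqrt(2) - 3)**2 = (-3 + 7*sqrt(2))**2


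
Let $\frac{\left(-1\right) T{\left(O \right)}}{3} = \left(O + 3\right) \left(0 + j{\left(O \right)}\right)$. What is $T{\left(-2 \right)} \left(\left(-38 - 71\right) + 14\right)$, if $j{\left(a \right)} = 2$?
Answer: $570$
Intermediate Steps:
$T{\left(O \right)} = -18 - 6 O$ ($T{\left(O \right)} = - 3 \left(O + 3\right) \left(0 + 2\right) = - 3 \left(3 + O\right) 2 = - 3 \left(6 + 2 O\right) = -18 - 6 O$)
$T{\left(-2 \right)} \left(\left(-38 - 71\right) + 14\right) = \left(-18 - -12\right) \left(\left(-38 - 71\right) + 14\right) = \left(-18 + 12\right) \left(\left(-38 - 71\right) + 14\right) = - 6 \left(-109 + 14\right) = \left(-6\right) \left(-95\right) = 570$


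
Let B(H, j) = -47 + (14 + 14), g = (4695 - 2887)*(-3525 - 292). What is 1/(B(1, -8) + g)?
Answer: -1/6901155 ≈ -1.4490e-7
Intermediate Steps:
g = -6901136 (g = 1808*(-3817) = -6901136)
B(H, j) = -19 (B(H, j) = -47 + 28 = -19)
1/(B(1, -8) + g) = 1/(-19 - 6901136) = 1/(-6901155) = -1/6901155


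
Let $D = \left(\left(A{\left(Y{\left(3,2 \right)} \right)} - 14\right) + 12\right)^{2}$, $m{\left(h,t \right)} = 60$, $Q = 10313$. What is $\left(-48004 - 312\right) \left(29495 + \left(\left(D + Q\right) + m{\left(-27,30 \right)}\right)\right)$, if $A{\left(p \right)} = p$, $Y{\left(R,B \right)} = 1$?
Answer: $-1926310604$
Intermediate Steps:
$D = 1$ ($D = \left(\left(1 - 14\right) + 12\right)^{2} = \left(-13 + 12\right)^{2} = \left(-1\right)^{2} = 1$)
$\left(-48004 - 312\right) \left(29495 + \left(\left(D + Q\right) + m{\left(-27,30 \right)}\right)\right) = \left(-48004 - 312\right) \left(29495 + \left(\left(1 + 10313\right) + 60\right)\right) = - 48316 \left(29495 + \left(10314 + 60\right)\right) = - 48316 \left(29495 + 10374\right) = \left(-48316\right) 39869 = -1926310604$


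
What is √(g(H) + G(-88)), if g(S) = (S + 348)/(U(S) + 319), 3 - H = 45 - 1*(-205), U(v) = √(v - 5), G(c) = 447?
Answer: √2*√((71347 + 1341*I*√7)/(319 + 6*I*√7)) ≈ 21.15 - 0.00037156*I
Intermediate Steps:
U(v) = √(-5 + v)
H = -247 (H = 3 - (45 - 1*(-205)) = 3 - (45 + 205) = 3 - 1*250 = 3 - 250 = -247)
g(S) = (348 + S)/(319 + √(-5 + S)) (g(S) = (S + 348)/(√(-5 + S) + 319) = (348 + S)/(319 + √(-5 + S)))
√(g(H) + G(-88)) = √((348 - 247)/(319 + √(-5 - 247)) + 447) = √(101/(319 + √(-252)) + 447) = √(101/(319 + 6*I*√7) + 447) = √(447 + 101/(319 + 6*I*√7))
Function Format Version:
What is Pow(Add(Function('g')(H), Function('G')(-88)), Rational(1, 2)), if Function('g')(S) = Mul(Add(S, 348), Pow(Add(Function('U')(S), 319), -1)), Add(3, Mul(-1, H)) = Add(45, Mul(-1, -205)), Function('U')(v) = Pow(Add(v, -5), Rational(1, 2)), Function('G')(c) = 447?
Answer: Mul(Pow(2, Rational(1, 2)), Pow(Mul(Pow(Add(319, Mul(6, I, Pow(7, Rational(1, 2)))), -1), Add(71347, Mul(1341, I, Pow(7, Rational(1, 2))))), Rational(1, 2))) ≈ Add(21.150, Mul(-0.00037156, I))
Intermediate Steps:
Function('U')(v) = Pow(Add(-5, v), Rational(1, 2))
H = -247 (H = Add(3, Mul(-1, Add(45, Mul(-1, -205)))) = Add(3, Mul(-1, Add(45, 205))) = Add(3, Mul(-1, 250)) = Add(3, -250) = -247)
Function('g')(S) = Mul(Pow(Add(319, Pow(Add(-5, S), Rational(1, 2))), -1), Add(348, S)) (Function('g')(S) = Mul(Add(S, 348), Pow(Add(Pow(Add(-5, S), Rational(1, 2)), 319), -1)) = Mul(Add(348, S), Pow(Add(319, Pow(Add(-5, S), Rational(1, 2))), -1)) = Mul(Pow(Add(319, Pow(Add(-5, S), Rational(1, 2))), -1), Add(348, S)))
Pow(Add(Function('g')(H), Function('G')(-88)), Rational(1, 2)) = Pow(Add(Mul(Pow(Add(319, Pow(Add(-5, -247), Rational(1, 2))), -1), Add(348, -247)), 447), Rational(1, 2)) = Pow(Add(Mul(Pow(Add(319, Pow(-252, Rational(1, 2))), -1), 101), 447), Rational(1, 2)) = Pow(Add(Mul(Pow(Add(319, Mul(6, I, Pow(7, Rational(1, 2)))), -1), 101), 447), Rational(1, 2)) = Pow(Add(Mul(101, Pow(Add(319, Mul(6, I, Pow(7, Rational(1, 2)))), -1)), 447), Rational(1, 2)) = Pow(Add(447, Mul(101, Pow(Add(319, Mul(6, I, Pow(7, Rational(1, 2)))), -1))), Rational(1, 2))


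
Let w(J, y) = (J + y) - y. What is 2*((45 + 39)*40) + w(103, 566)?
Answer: 6823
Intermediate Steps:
w(J, y) = J
2*((45 + 39)*40) + w(103, 566) = 2*((45 + 39)*40) + 103 = 2*(84*40) + 103 = 2*3360 + 103 = 6720 + 103 = 6823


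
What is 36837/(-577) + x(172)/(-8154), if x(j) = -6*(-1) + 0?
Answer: -50062060/784143 ≈ -63.843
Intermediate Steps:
x(j) = 6 (x(j) = 6 + 0 = 6)
36837/(-577) + x(172)/(-8154) = 36837/(-577) + 6/(-8154) = 36837*(-1/577) + 6*(-1/8154) = -36837/577 - 1/1359 = -50062060/784143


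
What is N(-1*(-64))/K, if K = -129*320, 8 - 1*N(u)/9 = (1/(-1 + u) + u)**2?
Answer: 16233337/18204480 ≈ 0.89172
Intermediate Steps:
N(u) = 72 - 9*(u + 1/(-1 + u))**2 (N(u) = 72 - 9*(1/(-1 + u) + u)**2 = 72 - 9*(u + 1/(-1 + u))**2)
K = -41280
N(-1*(-64))/K = (72 - 9*(1 + (-1*(-64))**2 - (-1)*(-64))**2/(-1 - 1*(-64))**2)/(-41280) = (72 - 9*(1 + 64**2 - 1*64)**2/(-1 + 64)**2)*(-1/41280) = (72 - 9*(1 + 4096 - 64)**2/63**2)*(-1/41280) = (72 - 9*1/3969*4033**2)*(-1/41280) = (72 - 9*1/3969*16265089)*(-1/41280) = (72 - 16265089/441)*(-1/41280) = -16233337/441*(-1/41280) = 16233337/18204480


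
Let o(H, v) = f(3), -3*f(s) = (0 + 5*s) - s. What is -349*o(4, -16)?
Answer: 1396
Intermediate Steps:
f(s) = -4*s/3 (f(s) = -((0 + 5*s) - s)/3 = -(5*s - s)/3 = -4*s/3)
o(H, v) = -4 (o(H, v) = -4/3*3 = -4)
-349*o(4, -16) = -349*(-4) = 1396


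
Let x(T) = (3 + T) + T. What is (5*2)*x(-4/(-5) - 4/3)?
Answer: 58/3 ≈ 19.333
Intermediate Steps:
x(T) = 3 + 2*T
(5*2)*x(-4/(-5) - 4/3) = (5*2)*(3 + 2*(-4/(-5) - 4/3)) = 10*(3 + 2*(-4*(-⅕) - 4*⅓)) = 10*(3 + 2*(⅘ - 4/3)) = 10*(3 + 2*(-8/15)) = 10*(3 - 16/15) = 10*(29/15) = 58/3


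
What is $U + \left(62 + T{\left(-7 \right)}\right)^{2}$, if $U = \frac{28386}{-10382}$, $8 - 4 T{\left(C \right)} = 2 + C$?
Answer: $\frac{353389023}{83056} \approx 4254.8$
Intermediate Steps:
$T{\left(C \right)} = \frac{3}{2} - \frac{C}{4}$ ($T{\left(C \right)} = 2 - \frac{2 + C}{4} = 2 - \left(\frac{1}{2} + \frac{C}{4}\right) = \frac{3}{2} - \frac{C}{4}$)
$U = - \frac{14193}{5191}$ ($U = 28386 \left(- \frac{1}{10382}\right) = - \frac{14193}{5191} \approx -2.7342$)
$U + \left(62 + T{\left(-7 \right)}\right)^{2} = - \frac{14193}{5191} + \left(62 + \left(\frac{3}{2} - - \frac{7}{4}\right)\right)^{2} = - \frac{14193}{5191} + \left(62 + \left(\frac{3}{2} + \frac{7}{4}\right)\right)^{2} = - \frac{14193}{5191} + \left(62 + \frac{13}{4}\right)^{2} = - \frac{14193}{5191} + \left(\frac{261}{4}\right)^{2} = - \frac{14193}{5191} + \frac{68121}{16} = \frac{353389023}{83056}$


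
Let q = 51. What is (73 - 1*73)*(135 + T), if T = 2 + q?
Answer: 0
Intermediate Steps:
T = 53 (T = 2 + 51 = 53)
(73 - 1*73)*(135 + T) = (73 - 1*73)*(135 + 53) = (73 - 73)*188 = 0*188 = 0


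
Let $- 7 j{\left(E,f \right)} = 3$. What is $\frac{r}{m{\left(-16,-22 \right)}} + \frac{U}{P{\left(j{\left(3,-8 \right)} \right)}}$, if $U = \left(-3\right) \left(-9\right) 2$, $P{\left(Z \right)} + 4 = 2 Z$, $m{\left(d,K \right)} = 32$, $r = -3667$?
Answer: $- \frac{68387}{544} \approx -125.71$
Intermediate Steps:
$j{\left(E,f \right)} = - \frac{3}{7}$ ($j{\left(E,f \right)} = \left(- \frac{1}{7}\right) 3 = - \frac{3}{7}$)
$P{\left(Z \right)} = -4 + 2 Z$
$U = 54$ ($U = 27 \cdot 2 = 54$)
$\frac{r}{m{\left(-16,-22 \right)}} + \frac{U}{P{\left(j{\left(3,-8 \right)} \right)}} = - \frac{3667}{32} + \frac{54}{-4 + 2 \left(- \frac{3}{7}\right)} = \left(-3667\right) \frac{1}{32} + \frac{54}{-4 - \frac{6}{7}} = - \frac{3667}{32} + \frac{54}{- \frac{34}{7}} = - \frac{3667}{32} + 54 \left(- \frac{7}{34}\right) = - \frac{3667}{32} - \frac{189}{17} = - \frac{68387}{544}$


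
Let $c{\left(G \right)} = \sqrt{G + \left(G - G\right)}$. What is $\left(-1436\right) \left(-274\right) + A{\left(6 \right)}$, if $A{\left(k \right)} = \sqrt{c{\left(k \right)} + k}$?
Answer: $393464 + \sqrt{6 + \sqrt{6}} \approx 3.9347 \cdot 10^{5}$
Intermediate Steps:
$c{\left(G \right)} = \sqrt{G}$ ($c{\left(G \right)} = \sqrt{G + 0} = \sqrt{G}$)
$A{\left(k \right)} = \sqrt{k + \sqrt{k}}$ ($A{\left(k \right)} = \sqrt{\sqrt{k} + k} = \sqrt{k + \sqrt{k}}$)
$\left(-1436\right) \left(-274\right) + A{\left(6 \right)} = \left(-1436\right) \left(-274\right) + \sqrt{6 + \sqrt{6}} = 393464 + \sqrt{6 + \sqrt{6}}$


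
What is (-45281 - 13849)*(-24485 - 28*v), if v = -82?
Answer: 1312035570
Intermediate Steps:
(-45281 - 13849)*(-24485 - 28*v) = (-45281 - 13849)*(-24485 - 28*(-82)) = -59130*(-24485 + 2296) = -59130*(-22189) = 1312035570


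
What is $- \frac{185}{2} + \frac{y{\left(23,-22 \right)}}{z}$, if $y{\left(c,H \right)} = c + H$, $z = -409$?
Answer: $- \frac{75667}{818} \approx -92.502$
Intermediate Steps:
$y{\left(c,H \right)} = H + c$
$- \frac{185}{2} + \frac{y{\left(23,-22 \right)}}{z} = - \frac{185}{2} + \frac{-22 + 23}{-409} = \left(-185\right) \frac{1}{2} + 1 \left(- \frac{1}{409}\right) = - \frac{185}{2} - \frac{1}{409} = - \frac{75667}{818}$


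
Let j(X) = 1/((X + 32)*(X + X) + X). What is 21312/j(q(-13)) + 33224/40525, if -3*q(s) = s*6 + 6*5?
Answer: 1340414010824/40525 ≈ 3.3076e+7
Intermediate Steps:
q(s) = -10 - 2*s (q(s) = -(s*6 + 6*5)/3 = -(6*s + 30)/3 = -(30 + 6*s)/3 = -10 - 2*s)
j(X) = 1/(X + 2*X*(32 + X)) (j(X) = 1/((32 + X)*(2*X) + X) = 1/(2*X*(32 + X) + X) = 1/(X + 2*X*(32 + X)))
21312/j(q(-13)) + 33224/40525 = 21312/((1/((-10 - 2*(-13))*(65 + 2*(-10 - 2*(-13)))))) + 33224/40525 = 21312/((1/((-10 + 26)*(65 + 2*(-10 + 26))))) + 33224*(1/40525) = 21312/((1/(16*(65 + 2*16)))) + 33224/40525 = 21312/((1/(16*(65 + 32)))) + 33224/40525 = 21312/(((1/16)/97)) + 33224/40525 = 21312/(((1/16)*(1/97))) + 33224/40525 = 21312/(1/1552) + 33224/40525 = 21312*1552 + 33224/40525 = 33076224 + 33224/40525 = 1340414010824/40525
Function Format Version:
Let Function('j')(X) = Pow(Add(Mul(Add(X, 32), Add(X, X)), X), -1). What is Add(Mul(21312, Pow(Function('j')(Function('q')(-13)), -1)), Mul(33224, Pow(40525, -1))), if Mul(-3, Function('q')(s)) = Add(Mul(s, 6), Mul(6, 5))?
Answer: Rational(1340414010824, 40525) ≈ 3.3076e+7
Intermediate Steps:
Function('q')(s) = Add(-10, Mul(-2, s)) (Function('q')(s) = Mul(Rational(-1, 3), Add(Mul(s, 6), Mul(6, 5))) = Mul(Rational(-1, 3), Add(Mul(6, s), 30)) = Mul(Rational(-1, 3), Add(30, Mul(6, s))) = Add(-10, Mul(-2, s)))
Function('j')(X) = Pow(Add(X, Mul(2, X, Add(32, X))), -1) (Function('j')(X) = Pow(Add(Mul(Add(32, X), Mul(2, X)), X), -1) = Pow(Add(Mul(2, X, Add(32, X)), X), -1) = Pow(Add(X, Mul(2, X, Add(32, X))), -1))
Add(Mul(21312, Pow(Function('j')(Function('q')(-13)), -1)), Mul(33224, Pow(40525, -1))) = Add(Mul(21312, Pow(Mul(Pow(Add(-10, Mul(-2, -13)), -1), Pow(Add(65, Mul(2, Add(-10, Mul(-2, -13)))), -1)), -1)), Mul(33224, Pow(40525, -1))) = Add(Mul(21312, Pow(Mul(Pow(Add(-10, 26), -1), Pow(Add(65, Mul(2, Add(-10, 26))), -1)), -1)), Mul(33224, Rational(1, 40525))) = Add(Mul(21312, Pow(Mul(Pow(16, -1), Pow(Add(65, Mul(2, 16)), -1)), -1)), Rational(33224, 40525)) = Add(Mul(21312, Pow(Mul(Rational(1, 16), Pow(Add(65, 32), -1)), -1)), Rational(33224, 40525)) = Add(Mul(21312, Pow(Mul(Rational(1, 16), Pow(97, -1)), -1)), Rational(33224, 40525)) = Add(Mul(21312, Pow(Mul(Rational(1, 16), Rational(1, 97)), -1)), Rational(33224, 40525)) = Add(Mul(21312, Pow(Rational(1, 1552), -1)), Rational(33224, 40525)) = Add(Mul(21312, 1552), Rational(33224, 40525)) = Add(33076224, Rational(33224, 40525)) = Rational(1340414010824, 40525)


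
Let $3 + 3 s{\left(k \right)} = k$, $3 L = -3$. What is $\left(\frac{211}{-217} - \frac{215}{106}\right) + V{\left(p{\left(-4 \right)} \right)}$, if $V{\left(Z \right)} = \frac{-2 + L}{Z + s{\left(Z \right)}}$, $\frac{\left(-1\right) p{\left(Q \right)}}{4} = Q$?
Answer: $- \frac{4417299}{1403122} \approx -3.1482$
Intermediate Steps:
$L = -1$ ($L = \frac{1}{3} \left(-3\right) = -1$)
$s{\left(k \right)} = -1 + \frac{k}{3}$
$p{\left(Q \right)} = - 4 Q$
$V{\left(Z \right)} = - \frac{3}{-1 + \frac{4 Z}{3}}$ ($V{\left(Z \right)} = \frac{-2 - 1}{Z + \left(-1 + \frac{Z}{3}\right)} = - \frac{3}{-1 + \frac{4 Z}{3}}$)
$\left(\frac{211}{-217} - \frac{215}{106}\right) + V{\left(p{\left(-4 \right)} \right)} = \left(\frac{211}{-217} - \frac{215}{106}\right) - \frac{9}{-3 + 4 \left(\left(-4\right) \left(-4\right)\right)} = \left(211 \left(- \frac{1}{217}\right) - \frac{215}{106}\right) - \frac{9}{-3 + 4 \cdot 16} = \left(- \frac{211}{217} - \frac{215}{106}\right) - \frac{9}{-3 + 64} = - \frac{69021}{23002} - \frac{9}{61} = - \frac{4417299}{1403122}$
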